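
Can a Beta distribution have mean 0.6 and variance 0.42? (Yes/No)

No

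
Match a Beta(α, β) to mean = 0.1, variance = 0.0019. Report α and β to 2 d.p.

α = 4.64, β = 41.73

By moment matching, α+β = μ(1−μ)/σ² − 1 = (0.1·0.9)/0.0019 − 1 = 47.3684 − 1 = 46.3684.
Since α/(α+β) = μ, α = 0.1·46.3684 = 4.64 and β = 0.9·46.3684 = 41.73.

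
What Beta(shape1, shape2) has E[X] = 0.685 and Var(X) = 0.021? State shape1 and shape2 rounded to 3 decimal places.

shape1 = 6.353, shape2 = 2.922

Write ν = shape1+shape2; then shape1 = μν and Var = μ(1−μ)/(ν+1).
ν = μ(1−μ)/Var − 1 = 0.215775/0.021 − 1 = 9.2750.
shape1 = 0.685·9.2750 = 6.353, shape2 = 0.315·9.2750 = 2.922.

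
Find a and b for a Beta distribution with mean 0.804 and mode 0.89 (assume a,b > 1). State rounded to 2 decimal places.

a = 7.29, b = 1.78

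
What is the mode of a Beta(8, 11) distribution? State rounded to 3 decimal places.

0.412

The density x^(α−1)(1−x)^(β−1) is maximised at (α−1)/(α+β−2) = 7/17 = 0.412.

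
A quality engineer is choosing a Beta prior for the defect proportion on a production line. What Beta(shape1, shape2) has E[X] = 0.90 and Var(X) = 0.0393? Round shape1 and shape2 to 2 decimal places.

Let s = shape1+shape2. The Beta variance is μ(1−μ)/(s+1).
So s+1 = μ(1−μ)/σ² = (0.90×0.10)/0.0393 = 0.0900/0.0393 = 2.2901, giving s = 1.2901.
Then shape1 = μs = 0.90×1.2901 = 1.16 and shape2 = (1−μ)s = 0.10×1.2901 = 0.13.

shape1 = 1.16, shape2 = 0.13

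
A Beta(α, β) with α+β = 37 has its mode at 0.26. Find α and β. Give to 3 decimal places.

Since the density peak of Beta(α,β) is at (α−1)/(α+β−2),
α = 1 + 0.26(37−2) = 10.100 and β = 37 − 10.100 = 26.900.

α = 10.100, β = 26.900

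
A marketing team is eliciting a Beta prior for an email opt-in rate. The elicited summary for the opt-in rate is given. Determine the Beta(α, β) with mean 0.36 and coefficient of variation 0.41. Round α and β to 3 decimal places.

α = 3.447, β = 6.128

σ = CV·μ = 0.41×0.36 = 0.14760, so σ² = 0.021786.
s+1 = μ(1−μ)/σ² = 0.2304/0.021786 = 10.5757, so s = α+β = 9.5757.
α = μs = 3.447, β = (1−μ)s = 6.128.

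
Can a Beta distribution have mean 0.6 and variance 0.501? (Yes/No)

For any Beta, Var(X) < E[X]·(1−E[X]).
Here μ(1−μ) = 0.6×0.4 = 0.24, and 0.501 ≥ 0.24.

No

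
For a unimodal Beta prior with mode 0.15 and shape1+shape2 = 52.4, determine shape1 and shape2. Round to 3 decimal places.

shape1 = 8.560, shape2 = 43.840

For shape1,shape2>1 the mode is (shape1−1)/(shape1+shape2−2), so shape1 = mode·(κ−2)+1 = 0.15×50.4+1 = 8.560.
And shape2 = (1−mode)·(κ−2)+1 = 0.85×50.4+1 = 43.840.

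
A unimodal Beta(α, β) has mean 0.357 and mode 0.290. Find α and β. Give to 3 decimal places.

Let s = α+β. Mean gives α = μs = 0.357s; mode gives (α−1)/(s−2) = 0.290.
Substituting: 0.357s − 1 = 0.290(s−2) = 0.290s − 0.580, so 0.067s = 0.420 and s = 6.2687.
Then α = 0.357×6.2687 = 2.238 and β = s−α = 4.031.

α = 2.238, β = 4.031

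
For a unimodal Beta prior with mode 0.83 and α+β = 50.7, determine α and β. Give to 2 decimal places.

For α,β>1 the mode is (α−1)/(α+β−2), so α = mode·(κ−2)+1 = 0.83×48.7+1 = 41.42.
And β = (1−mode)·(κ−2)+1 = 0.17×48.7+1 = 9.28.

α = 41.42, β = 9.28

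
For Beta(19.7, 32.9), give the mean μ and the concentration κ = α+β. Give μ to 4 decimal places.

μ = 0.3745, κ = 52.6

κ = α+β = 19.7+32.9 = 52.6; μ = α/κ = 19.7/52.6 = 0.3745.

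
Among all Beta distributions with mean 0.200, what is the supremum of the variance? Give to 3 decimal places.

Var = μ(1−μ)/(α+β+1), which approaches μ(1−μ) as α+β → 0.
So the supremum is μ(1−μ) = 0.200×0.800 = 0.160.

0.160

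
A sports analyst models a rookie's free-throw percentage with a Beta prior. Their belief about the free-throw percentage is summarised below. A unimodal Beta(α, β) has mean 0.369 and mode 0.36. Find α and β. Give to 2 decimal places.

With s = α+β: μ = α/s and mode = (α−1)/(s−2). Eliminating α = μs,
μs − 1 = m(s−2) ⇒ s(μ−m) = 1−2m ⇒ s = 0.28/0.009 = 31.1111.
So α = μs = 11.48, β = (1−μ)s = 19.63.

α = 11.48, β = 19.63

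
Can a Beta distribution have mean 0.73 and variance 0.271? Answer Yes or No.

The Beta variance bound is σ² < μ(1−μ).
Here μ(1−μ) = 0.73×0.27 = 0.1971, and 0.271 ≥ 0.1971.

No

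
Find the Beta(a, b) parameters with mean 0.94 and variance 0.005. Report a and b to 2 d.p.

Write ν = a+b; then a = μν and Var = μ(1−μ)/(ν+1).
ν = μ(1−μ)/Var − 1 = 0.0564/0.005 − 1 = 10.2800.
a = 0.94·10.2800 = 9.66, b = 0.06·10.2800 = 0.62.

a = 9.66, b = 0.62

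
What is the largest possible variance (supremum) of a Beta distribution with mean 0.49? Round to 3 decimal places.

0.250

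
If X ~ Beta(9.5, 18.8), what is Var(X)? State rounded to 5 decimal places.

α+β = 28.3 and αβ = 178.60, so Var = αβ/[(α+β)²(α+β+1)] = 178.60/23466.077 = 0.00761.

0.00761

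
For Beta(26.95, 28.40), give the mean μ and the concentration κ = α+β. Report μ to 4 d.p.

μ = 0.4869, κ = 55.35

κ = α+β = 26.95+28.40 = 55.35; μ = α/κ = 26.95/55.35 = 0.4869.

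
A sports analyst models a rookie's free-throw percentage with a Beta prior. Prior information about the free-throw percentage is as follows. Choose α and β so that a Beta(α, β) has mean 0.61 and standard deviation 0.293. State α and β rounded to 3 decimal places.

Variance = 0.293² = 0.085849. The moment-matching identity α+β = μ(1−μ)/Var − 1 gives
α+β = 0.2379/0.085849 − 1 = 1.7711, so α = μ·1.7711 = 1.080 and β = (1−μ)·1.7711 = 0.691.

α = 1.080, β = 0.691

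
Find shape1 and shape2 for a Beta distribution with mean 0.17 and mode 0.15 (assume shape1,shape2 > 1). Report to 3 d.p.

Let s = shape1+shape2. Mean gives shape1 = μs = 0.17s; mode gives (shape1−1)/(s−2) = 0.15.
Substituting: 0.17s − 1 = 0.15(s−2) = 0.15s − 0.30, so 0.02s = 0.70 and s = 35.0000.
Then shape1 = 0.17×35.0000 = 5.950 and shape2 = s−shape1 = 29.050.

shape1 = 5.950, shape2 = 29.050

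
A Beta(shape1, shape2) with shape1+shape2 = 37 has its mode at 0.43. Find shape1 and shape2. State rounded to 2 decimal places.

For shape1,shape2>1 the mode is (shape1−1)/(shape1+shape2−2), so shape1 = mode·(κ−2)+1 = 0.43×35+1 = 16.05.
And shape2 = (1−mode)·(κ−2)+1 = 0.57×35+1 = 20.95.

shape1 = 16.05, shape2 = 20.95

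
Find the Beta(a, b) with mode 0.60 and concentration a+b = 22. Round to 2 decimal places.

a = 13.00, b = 9.00

For a,b>1 the mode is (a−1)/(a+b−2), so a = mode·(κ−2)+1 = 0.60×20+1 = 13.00.
And b = (1−mode)·(κ−2)+1 = 0.40×20+1 = 9.00.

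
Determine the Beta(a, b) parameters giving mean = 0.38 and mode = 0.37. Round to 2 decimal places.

With s = a+b: μ = a/s and mode = (a−1)/(s−2). Eliminating a = μs,
μs − 1 = m(s−2) ⇒ s(μ−m) = 1−2m ⇒ s = 0.26/0.01 = 26.0000.
So a = μs = 9.88, b = (1−μ)s = 16.12.

a = 9.88, b = 16.12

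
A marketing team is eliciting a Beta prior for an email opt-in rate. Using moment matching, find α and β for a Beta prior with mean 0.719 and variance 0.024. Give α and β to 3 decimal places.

α = 5.334, β = 2.085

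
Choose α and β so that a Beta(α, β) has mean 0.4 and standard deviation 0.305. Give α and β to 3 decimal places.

Variance = 0.305² = 0.093025. The moment-matching identity α+β = μ(1−μ)/Var − 1 gives
α+β = 0.24/0.093025 − 1 = 1.5800, so α = μ·1.5800 = 0.632 and β = (1−μ)·1.5800 = 0.948.

α = 0.632, β = 0.948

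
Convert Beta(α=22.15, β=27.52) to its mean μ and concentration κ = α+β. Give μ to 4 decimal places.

μ = 0.4459, κ = 49.67

κ = α+β = 22.15+27.52 = 49.67; μ = α/κ = 22.15/49.67 = 0.4459.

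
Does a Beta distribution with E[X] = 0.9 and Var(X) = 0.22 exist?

No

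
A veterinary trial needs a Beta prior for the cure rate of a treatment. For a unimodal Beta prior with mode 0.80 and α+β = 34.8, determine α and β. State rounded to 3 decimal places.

α = 27.240, β = 7.560

Mode = (α−1)/(κ−2) with κ = α+β, so α−1 = 0.80·32.8 = 26.240.
α = 27.240; β = κ − α = 7.560.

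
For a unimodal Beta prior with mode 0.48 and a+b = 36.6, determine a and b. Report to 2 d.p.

Mode = (a−1)/(κ−2) with κ = a+b, so a−1 = 0.48·34.6 = 16.61.
a = 17.61; b = κ − a = 18.99.

a = 17.61, b = 18.99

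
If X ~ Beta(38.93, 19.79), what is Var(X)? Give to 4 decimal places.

0.0037

μ = 38.93/58.72 = 0.662977; Var = μ(1−μ)/(α+β+1) = 0.2234385/59.72 = 0.0037.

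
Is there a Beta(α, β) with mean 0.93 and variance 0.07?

A Beta with mean μ has variance μ(1−μ)/(α+β+1) < μ(1−μ).
Here μ(1−μ) = 0.93×0.07 = 0.0651, and 0.07 ≥ 0.0651.

No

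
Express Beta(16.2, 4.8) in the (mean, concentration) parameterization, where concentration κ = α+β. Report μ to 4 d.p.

μ = 0.7714, κ = 21.0

κ = α+β = 16.2+4.8 = 21.0; μ = α/κ = 16.2/21.0 = 0.7714.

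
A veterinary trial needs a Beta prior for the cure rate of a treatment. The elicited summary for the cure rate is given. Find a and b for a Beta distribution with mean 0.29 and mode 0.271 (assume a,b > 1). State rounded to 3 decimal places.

a = 6.991, b = 17.115

With s = a+b: μ = a/s and mode = (a−1)/(s−2). Eliminating a = μs,
μs − 1 = m(s−2) ⇒ s(μ−m) = 1−2m ⇒ s = 0.458/0.019 = 24.1053.
So a = μs = 6.991, b = (1−μ)s = 17.115.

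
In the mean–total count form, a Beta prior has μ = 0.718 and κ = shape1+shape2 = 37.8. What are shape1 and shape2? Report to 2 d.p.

shape1 = 27.14, shape2 = 10.66

Split κ in proportion μ : (1−μ): shape1 = 0.718·37.8 = 27.14, shape2 = 37.8 − 27.14 = 10.66.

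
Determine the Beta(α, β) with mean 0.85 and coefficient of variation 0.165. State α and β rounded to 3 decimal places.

α = 4.660, β = 0.822

Var = (CV·μ)² = (0.165×0.85)² = 0.019670.
α+β = μ(1−μ)/Var − 1 = 0.1275/0.019670 − 1 = 5.4819.
Thus α = 0.85·5.4819 = 4.660 and β = 0.15·5.4819 = 0.822.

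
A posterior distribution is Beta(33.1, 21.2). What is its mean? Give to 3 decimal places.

0.610

The Beta mean is α/(α+β) = 33.1/(33.1+21.2) = 0.610.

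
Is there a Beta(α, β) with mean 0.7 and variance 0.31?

A Beta with mean μ has variance μ(1−μ)/(α+β+1) < μ(1−μ).
Here μ(1−μ) = 0.7×0.3 = 0.21, and 0.31 ≥ 0.21.

No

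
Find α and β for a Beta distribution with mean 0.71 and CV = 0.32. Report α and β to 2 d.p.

Var = (CV·μ)² = (0.32×0.71)² = 0.051620.
α+β = μ(1−μ)/Var − 1 = 0.2059/0.051620 − 1 = 2.9888.
Thus α = 0.71·2.9888 = 2.12 and β = 0.29·2.9888 = 0.87.

α = 2.12, β = 0.87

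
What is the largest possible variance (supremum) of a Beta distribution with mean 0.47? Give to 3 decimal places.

Var = μ(1−μ)/(α+β+1), which approaches μ(1−μ) as α+β → 0.
So the supremum is μ(1−μ) = 0.47×0.53 = 0.249.

0.249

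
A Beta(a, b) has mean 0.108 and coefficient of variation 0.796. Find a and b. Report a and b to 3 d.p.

a = 1.300, b = 10.735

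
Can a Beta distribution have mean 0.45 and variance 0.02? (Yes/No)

The Beta variance bound is σ² < μ(1−μ).
Here μ(1−μ) = 0.45×0.55 = 0.2475, and 0.02 < 0.2475.

Yes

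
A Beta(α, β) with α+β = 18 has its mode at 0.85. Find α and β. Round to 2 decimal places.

For α,β>1 the mode is (α−1)/(α+β−2), so α = mode·(κ−2)+1 = 0.85×16+1 = 14.60.
And β = (1−mode)·(κ−2)+1 = 0.15×16+1 = 3.40.

α = 14.60, β = 3.40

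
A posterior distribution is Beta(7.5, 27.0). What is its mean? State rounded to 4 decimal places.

0.2174

The Beta mean is α/(α+β) = 7.5/(7.5+27.0) = 0.2174.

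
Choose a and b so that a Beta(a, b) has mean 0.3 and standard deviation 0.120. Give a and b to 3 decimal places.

Variance = 0.120² = 0.014400. The moment-matching identity a+b = μ(1−μ)/Var − 1 gives
a+b = 0.21/0.014400 − 1 = 13.5833, so a = μ·13.5833 = 4.075 and b = (1−μ)·13.5833 = 9.508.

a = 4.075, b = 9.508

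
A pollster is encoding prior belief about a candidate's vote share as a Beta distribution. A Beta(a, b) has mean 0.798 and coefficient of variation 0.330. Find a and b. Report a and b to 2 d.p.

a = 1.06, b = 0.27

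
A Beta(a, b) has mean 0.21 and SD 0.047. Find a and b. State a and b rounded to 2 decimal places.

First σ² = 0.002209. Setting a = μn, b = (1−μ)n with n = a+b,
μ(1−μ)/(n+1) = 0.002209 ⇒ n+1 = 0.1659/0.002209 = 75.1019 ⇒ n = 74.1019.
Hence a = 0.21×74.1019 = 15.56, b = 0.79×74.1019 = 58.54.

a = 15.56, b = 58.54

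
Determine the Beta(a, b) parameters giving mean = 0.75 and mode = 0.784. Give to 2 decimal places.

a = 12.53, b = 4.18

Let s = a+b. Mean gives a = μs = 0.75s; mode gives (a−1)/(s−2) = 0.784.
Substituting: 0.75s − 1 = 0.784(s−2) = 0.784s − 1.568, so -0.034s = -0.568 and s = 16.7059.
Then a = 0.75×16.7059 = 12.53 and b = s−a = 4.18.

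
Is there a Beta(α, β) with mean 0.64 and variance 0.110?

Yes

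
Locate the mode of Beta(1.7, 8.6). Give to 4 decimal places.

With α,β > 1, mode = (α−1)/(α+β−2) = 0.7/8.3 = 0.0843.

0.0843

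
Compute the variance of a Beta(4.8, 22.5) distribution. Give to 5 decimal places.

α+β = 27.3 and αβ = 108.00, so Var = αβ/[(α+β)²(α+β+1)] = 108.00/21091.707 = 0.00512.

0.00512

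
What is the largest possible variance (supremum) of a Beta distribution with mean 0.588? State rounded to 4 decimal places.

0.2423

Var = μ(1−μ)/(α+β+1), which approaches μ(1−μ) as α+β → 0.
So the supremum is μ(1−μ) = 0.588×0.412 = 0.2423.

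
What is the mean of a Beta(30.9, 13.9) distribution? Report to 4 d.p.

0.6897

The Beta mean is α/(α+β) = 30.9/(30.9+13.9) = 0.6897.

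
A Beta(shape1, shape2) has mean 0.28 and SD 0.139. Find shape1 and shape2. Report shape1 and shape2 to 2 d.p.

shape1 = 2.64, shape2 = 6.79

First σ² = 0.019321. Setting shape1 = μn, shape2 = (1−μ)n with n = shape1+shape2,
μ(1−μ)/(n+1) = 0.019321 ⇒ n+1 = 0.2016/0.019321 = 10.4342 ⇒ n = 9.4342.
Hence shape1 = 0.28×9.4342 = 2.64, shape2 = 0.72×9.4342 = 6.79.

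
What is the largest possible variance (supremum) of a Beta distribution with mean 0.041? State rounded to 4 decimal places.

0.0393

Var = μ(1−μ)/(α+β+1), which approaches μ(1−μ) as α+β → 0.
So the supremum is μ(1−μ) = 0.041×0.959 = 0.0393.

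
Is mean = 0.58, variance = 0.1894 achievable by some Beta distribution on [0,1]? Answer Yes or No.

Yes

For any Beta, Var(X) < E[X]·(1−E[X]).
Here μ(1−μ) = 0.58×0.42 = 0.2436, and 0.1894 < 0.2436.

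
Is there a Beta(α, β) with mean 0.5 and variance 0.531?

For any Beta, Var(X) < E[X]·(1−E[X]).
Here μ(1−μ) = 0.5×0.5 = 0.25, and 0.531 ≥ 0.25.

No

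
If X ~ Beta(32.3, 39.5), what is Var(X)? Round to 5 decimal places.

0.00340

Var = αβ/[(α+β)²(α+β+1)] = (32.3×39.5)/(71.8²×72.8) = 1275.85/375301.472 = 0.00340.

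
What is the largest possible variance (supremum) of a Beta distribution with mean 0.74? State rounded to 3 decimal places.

Var = μ(1−μ)/(α+β+1), which approaches μ(1−μ) as α+β → 0.
So the supremum is μ(1−μ) = 0.74×0.26 = 0.192.

0.192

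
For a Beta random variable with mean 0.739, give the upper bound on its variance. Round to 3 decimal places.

Var = μ(1−μ)/(α+β+1), which approaches μ(1−μ) as α+β → 0.
So the supremum is μ(1−μ) = 0.739×0.261 = 0.193.

0.193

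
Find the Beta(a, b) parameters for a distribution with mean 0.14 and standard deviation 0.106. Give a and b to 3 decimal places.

σ² = 0.106² = 0.011236.
With s = a+b, Var = μ(1−μ)/(s+1), so s+1 = (0.14×0.86)/0.011236 = 10.7156 and s = 9.7156.
a = μs = 1.360, b = (1−μ)s = 8.355.

a = 1.360, b = 8.355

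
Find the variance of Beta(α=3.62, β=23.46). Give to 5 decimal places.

μ = 3.62/27.08 = 0.133678; Var = μ(1−μ)/(α+β+1) = 0.1158082/28.08 = 0.00412.

0.00412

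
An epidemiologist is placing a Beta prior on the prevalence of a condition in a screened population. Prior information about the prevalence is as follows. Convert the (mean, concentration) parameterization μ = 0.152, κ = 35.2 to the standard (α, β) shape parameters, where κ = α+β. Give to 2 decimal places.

α = 5.35, β = 29.85

α = μκ = 0.152×35.2 = 5.35 and β = (1−μ)κ = 0.848×35.2 = 29.85.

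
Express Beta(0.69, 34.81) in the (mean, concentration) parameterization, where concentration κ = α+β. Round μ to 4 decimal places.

μ = 0.0194, κ = 35.50

κ = α+β = 0.69+34.81 = 35.50; μ = α/κ = 0.69/35.50 = 0.0194.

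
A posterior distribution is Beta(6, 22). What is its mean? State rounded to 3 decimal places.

E[X] = α/(α+β) = 6/28 = 0.214.

0.214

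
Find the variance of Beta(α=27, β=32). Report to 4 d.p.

0.0041

Var = αβ/[(α+β)²(α+β+1)] = (27×32)/(59²×60) = 864/208860 = 0.0041.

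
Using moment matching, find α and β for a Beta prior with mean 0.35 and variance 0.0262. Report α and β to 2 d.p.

Let s = α+β. The Beta variance is μ(1−μ)/(s+1).
So s+1 = μ(1−μ)/σ² = (0.35×0.65)/0.0262 = 0.2275/0.0262 = 8.6832, giving s = 7.6832.
Then α = μs = 0.35×7.6832 = 2.69 and β = (1−μ)s = 0.65×7.6832 = 4.99.

α = 2.69, β = 4.99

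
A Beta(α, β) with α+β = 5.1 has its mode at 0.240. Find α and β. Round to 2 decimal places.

α = 1.74, β = 3.36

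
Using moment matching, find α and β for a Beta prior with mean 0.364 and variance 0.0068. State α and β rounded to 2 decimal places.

α = 12.03, β = 21.02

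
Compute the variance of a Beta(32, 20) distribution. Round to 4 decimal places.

Var = αβ/[(α+β)²(α+β+1)] = (32×20)/(52²×53) = 640/143312 = 0.0045.

0.0045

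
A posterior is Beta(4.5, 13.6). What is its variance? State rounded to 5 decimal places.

μ = 4.5/18.1 = 0.248619; Var = μ(1−μ)/(α+β+1) = 0.1868075/19.1 = 0.00978.

0.00978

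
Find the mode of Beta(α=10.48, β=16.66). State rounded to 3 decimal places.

0.377

With α,β > 1, mode = (α−1)/(α+β−2) = 9.48/25.14 = 0.377.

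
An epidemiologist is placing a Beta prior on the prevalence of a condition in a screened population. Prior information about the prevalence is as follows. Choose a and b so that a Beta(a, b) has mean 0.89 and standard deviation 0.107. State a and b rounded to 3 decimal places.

First σ² = 0.011449. Setting a = μn, b = (1−μ)n with n = a+b,
μ(1−μ)/(n+1) = 0.011449 ⇒ n+1 = 0.0979/0.011449 = 8.5510 ⇒ n = 7.5510.
Hence a = 0.89×7.5510 = 6.720, b = 0.11×7.5510 = 0.831.

a = 6.720, b = 0.831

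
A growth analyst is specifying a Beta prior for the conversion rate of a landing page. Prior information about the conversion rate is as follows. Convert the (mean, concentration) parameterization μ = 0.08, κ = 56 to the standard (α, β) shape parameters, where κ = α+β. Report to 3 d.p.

α = 4.480, β = 51.520

Split κ in proportion μ : (1−μ): α = 0.08·56 = 4.480, β = 56 − 4.480 = 51.520.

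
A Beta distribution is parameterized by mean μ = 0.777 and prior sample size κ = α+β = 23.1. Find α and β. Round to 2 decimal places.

Split κ in proportion μ : (1−μ): α = 0.777·23.1 = 17.95, β = 23.1 − 17.95 = 5.15.

α = 17.95, β = 5.15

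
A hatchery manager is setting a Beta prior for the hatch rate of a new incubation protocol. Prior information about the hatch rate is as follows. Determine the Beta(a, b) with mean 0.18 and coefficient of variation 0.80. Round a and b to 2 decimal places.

a = 1.10, b = 5.02

Var = (CV·μ)² = (0.80×0.18)² = 0.020736.
a+b = μ(1−μ)/Var − 1 = 0.1476/0.020736 − 1 = 6.1181.
Thus a = 0.18·6.1181 = 1.10 and b = 0.82·6.1181 = 5.02.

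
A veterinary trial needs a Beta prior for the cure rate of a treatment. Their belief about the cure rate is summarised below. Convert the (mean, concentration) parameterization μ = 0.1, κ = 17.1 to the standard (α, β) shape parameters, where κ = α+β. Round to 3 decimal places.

α = 1.710, β = 15.390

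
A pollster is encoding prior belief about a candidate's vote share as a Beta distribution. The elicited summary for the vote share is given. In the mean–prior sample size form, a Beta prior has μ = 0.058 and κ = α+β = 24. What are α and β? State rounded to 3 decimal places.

α = 1.392, β = 22.608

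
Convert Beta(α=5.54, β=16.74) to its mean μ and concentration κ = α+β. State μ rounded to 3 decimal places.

μ = 0.249, κ = 22.28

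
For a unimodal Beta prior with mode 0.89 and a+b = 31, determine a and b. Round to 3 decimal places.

Mode = (a−1)/(κ−2) with κ = a+b, so a−1 = 0.89·29 = 25.810.
a = 26.810; b = κ − a = 4.190.

a = 26.810, b = 4.190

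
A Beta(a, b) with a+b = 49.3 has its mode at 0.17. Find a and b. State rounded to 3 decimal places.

Mode = (a−1)/(κ−2) with κ = a+b, so a−1 = 0.17·47.3 = 8.041.
a = 9.041; b = κ − a = 40.259.

a = 9.041, b = 40.259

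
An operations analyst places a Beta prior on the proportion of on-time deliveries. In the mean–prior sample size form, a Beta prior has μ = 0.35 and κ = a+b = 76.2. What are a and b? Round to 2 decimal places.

Split κ in proportion μ : (1−μ): a = 0.35·76.2 = 26.67, b = 76.2 − 26.67 = 49.53.

a = 26.67, b = 49.53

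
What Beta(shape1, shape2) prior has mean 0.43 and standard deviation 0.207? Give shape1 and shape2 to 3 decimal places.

shape1 = 2.030, shape2 = 2.690

σ² = 0.207² = 0.042849.
With s = shape1+shape2, Var = μ(1−μ)/(s+1), so s+1 = (0.43×0.57)/0.042849 = 5.7201 and s = 4.7201.
shape1 = μs = 2.030, shape2 = (1−μ)s = 2.690.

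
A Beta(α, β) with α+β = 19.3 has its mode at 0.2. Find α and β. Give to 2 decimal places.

α = 4.46, β = 14.84

Mode = (α−1)/(κ−2) with κ = α+β, so α−1 = 0.2·17.3 = 3.46.
α = 4.46; β = κ − α = 14.84.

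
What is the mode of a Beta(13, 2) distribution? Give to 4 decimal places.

With α,β > 1, mode = (α−1)/(α+β−2) = 12/13 = 0.9231.

0.9231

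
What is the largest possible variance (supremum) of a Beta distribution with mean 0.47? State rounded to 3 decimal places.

0.249

For fixed mean μ the Beta variance is μ(1−μ)/(α+β+1), increasing as α+β decreases.
Its least upper bound (not attained) is μ(1−μ) = 0.47·0.53 = 0.249.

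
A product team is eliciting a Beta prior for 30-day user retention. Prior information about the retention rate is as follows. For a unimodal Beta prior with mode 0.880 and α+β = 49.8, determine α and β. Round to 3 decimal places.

α = 43.064, β = 6.736

Mode = (α−1)/(κ−2) with κ = α+β, so α−1 = 0.880·47.8 = 42.064.
α = 43.064; β = κ − α = 6.736.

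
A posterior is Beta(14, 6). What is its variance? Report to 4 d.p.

0.0100

Var = αβ/[(α+β)²(α+β+1)] = (14×6)/(20²×21) = 84/8400 = 0.0100.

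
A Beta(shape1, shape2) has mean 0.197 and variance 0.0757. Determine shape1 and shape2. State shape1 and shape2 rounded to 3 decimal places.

shape1 = 0.215, shape2 = 0.875

Let s = shape1+shape2. The Beta variance is μ(1−μ)/(s+1).
So s+1 = μ(1−μ)/σ² = (0.197×0.803)/0.0757 = 0.158191/0.0757 = 2.0897, giving s = 1.0897.
Then shape1 = μs = 0.197×1.0897 = 0.215 and shape2 = (1−μ)s = 0.803×1.0897 = 0.875.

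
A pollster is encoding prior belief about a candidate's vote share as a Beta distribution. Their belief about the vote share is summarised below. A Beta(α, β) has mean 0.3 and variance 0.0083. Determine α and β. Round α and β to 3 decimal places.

Let s = α+β. The Beta variance is μ(1−μ)/(s+1).
So s+1 = μ(1−μ)/σ² = (0.3×0.7)/0.0083 = 0.21/0.0083 = 25.3012, giving s = 24.3012.
Then α = μs = 0.3×24.3012 = 7.290 and β = (1−μ)s = 0.7×24.3012 = 17.011.

α = 7.290, β = 17.011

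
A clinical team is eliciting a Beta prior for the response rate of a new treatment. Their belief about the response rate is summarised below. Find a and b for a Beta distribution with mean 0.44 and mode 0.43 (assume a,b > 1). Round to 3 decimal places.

a = 6.160, b = 7.840

With s = a+b: μ = a/s and mode = (a−1)/(s−2). Eliminating a = μs,
μs − 1 = m(s−2) ⇒ s(μ−m) = 1−2m ⇒ s = 0.14/0.01 = 14.0000.
So a = μs = 6.160, b = (1−μ)s = 7.840.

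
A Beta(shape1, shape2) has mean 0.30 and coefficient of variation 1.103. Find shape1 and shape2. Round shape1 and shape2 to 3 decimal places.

shape1 = 0.275, shape2 = 0.643

σ = CV·μ = 1.103×0.30 = 0.33090, so σ² = 0.109495.
s+1 = μ(1−μ)/σ² = 0.2100/0.109495 = 1.9179, so s = shape1+shape2 = 0.9179.
shape1 = μs = 0.275, shape2 = (1−μ)s = 0.643.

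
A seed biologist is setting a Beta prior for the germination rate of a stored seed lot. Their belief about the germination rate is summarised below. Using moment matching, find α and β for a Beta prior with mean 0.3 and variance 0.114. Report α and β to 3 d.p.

Write ν = α+β; then α = μν and Var = μ(1−μ)/(ν+1).
ν = μ(1−μ)/Var − 1 = 0.21/0.114 − 1 = 0.8421.
α = 0.3·0.8421 = 0.253, β = 0.7·0.8421 = 0.589.

α = 0.253, β = 0.589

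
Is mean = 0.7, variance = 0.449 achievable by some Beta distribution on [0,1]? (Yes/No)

No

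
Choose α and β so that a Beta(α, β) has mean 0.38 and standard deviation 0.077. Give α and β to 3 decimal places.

α = 14.720, β = 24.017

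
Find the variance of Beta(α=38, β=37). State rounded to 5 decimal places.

Var = αβ/[(α+β)²(α+β+1)] = (38×37)/(75²×76) = 1406/427500 = 0.00329.

0.00329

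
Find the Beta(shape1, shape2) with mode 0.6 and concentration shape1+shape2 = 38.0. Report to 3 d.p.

Mode = (shape1−1)/(κ−2) with κ = shape1+shape2, so shape1−1 = 0.6·36.0 = 21.600.
shape1 = 22.600; shape2 = κ − shape1 = 15.400.

shape1 = 22.600, shape2 = 15.400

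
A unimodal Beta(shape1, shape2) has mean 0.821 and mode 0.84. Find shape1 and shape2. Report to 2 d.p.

shape1 = 29.38, shape2 = 6.41

With s = shape1+shape2: μ = shape1/s and mode = (shape1−1)/(s−2). Eliminating shape1 = μs,
μs − 1 = m(s−2) ⇒ s(μ−m) = 1−2m ⇒ s = -0.68/-0.019 = 35.7895.
So shape1 = μs = 29.38, shape2 = (1−μ)s = 6.41.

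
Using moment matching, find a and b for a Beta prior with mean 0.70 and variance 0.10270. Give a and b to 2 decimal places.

By moment matching, a+b = μ(1−μ)/σ² − 1 = (0.70·0.30)/0.10270 − 1 = 2.0448 − 1 = 1.0448.
Since a/(a+b) = μ, a = 0.70·1.0448 = 0.73 and b = 0.30·1.0448 = 0.31.

a = 0.73, b = 0.31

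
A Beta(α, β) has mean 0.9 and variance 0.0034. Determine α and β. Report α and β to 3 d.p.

By moment matching, α+β = μ(1−μ)/σ² − 1 = (0.9·0.1)/0.0034 − 1 = 26.4706 − 1 = 25.4706.
Since α/(α+β) = μ, α = 0.9·25.4706 = 22.924 and β = 0.1·25.4706 = 2.547.

α = 22.924, β = 2.547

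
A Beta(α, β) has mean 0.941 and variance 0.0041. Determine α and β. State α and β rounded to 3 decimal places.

By moment matching, α+β = μ(1−μ)/σ² − 1 = (0.941·0.059)/0.0041 − 1 = 13.5412 − 1 = 12.5412.
Since α/(α+β) = μ, α = 0.941·12.5412 = 11.801 and β = 0.059·12.5412 = 0.740.

α = 11.801, β = 0.740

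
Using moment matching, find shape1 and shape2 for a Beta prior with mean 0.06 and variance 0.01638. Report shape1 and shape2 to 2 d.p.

shape1 = 0.15, shape2 = 2.30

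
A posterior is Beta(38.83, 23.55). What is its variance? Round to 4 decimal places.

α+β = 62.38 and αβ = 914.4465, so Var = αβ/[(α+β)²(α+β+1)] = 914.4465/246628.337672 = 0.0037.

0.0037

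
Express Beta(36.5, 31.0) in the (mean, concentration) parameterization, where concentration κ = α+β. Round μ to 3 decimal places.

κ = α+β = 36.5+31.0 = 67.5; μ = α/κ = 36.5/67.5 = 0.541.

μ = 0.541, κ = 67.5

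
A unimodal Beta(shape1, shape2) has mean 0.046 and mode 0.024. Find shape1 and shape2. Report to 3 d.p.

shape1 = 1.991, shape2 = 41.282

With s = shape1+shape2: μ = shape1/s and mode = (shape1−1)/(s−2). Eliminating shape1 = μs,
μs − 1 = m(s−2) ⇒ s(μ−m) = 1−2m ⇒ s = 0.952/0.022 = 43.2727.
So shape1 = μs = 1.991, shape2 = (1−μ)s = 41.282.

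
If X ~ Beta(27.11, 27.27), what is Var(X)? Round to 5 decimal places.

0.00451

Var = αβ/[(α+β)²(α+β+1)] = (27.11×27.27)/(54.38²×55.38) = 739.2897/163768.872072 = 0.00451.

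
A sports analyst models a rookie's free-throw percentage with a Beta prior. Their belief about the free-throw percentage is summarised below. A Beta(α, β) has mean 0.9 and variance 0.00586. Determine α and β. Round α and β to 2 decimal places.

Write ν = α+β; then α = μν and Var = μ(1−μ)/(ν+1).
ν = μ(1−μ)/Var − 1 = 0.09/0.00586 − 1 = 14.3584.
α = 0.9·14.3584 = 12.92, β = 0.1·14.3584 = 1.44.

α = 12.92, β = 1.44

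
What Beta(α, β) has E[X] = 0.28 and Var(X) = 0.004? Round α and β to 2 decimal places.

Write ν = α+β; then α = μν and Var = μ(1−μ)/(ν+1).
ν = μ(1−μ)/Var − 1 = 0.2016/0.004 − 1 = 49.4000.
α = 0.28·49.4000 = 13.83, β = 0.72·49.4000 = 35.57.

α = 13.83, β = 35.57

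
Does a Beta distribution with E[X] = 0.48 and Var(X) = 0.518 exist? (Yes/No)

No

The Beta variance bound is σ² < μ(1−μ).
Here μ(1−μ) = 0.48×0.52 = 0.2496, and 0.518 ≥ 0.2496.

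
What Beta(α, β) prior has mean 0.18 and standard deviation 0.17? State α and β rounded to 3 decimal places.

σ² = 0.17² = 0.0289.
With s = α+β, Var = μ(1−μ)/(s+1), so s+1 = (0.18×0.82)/0.0289 = 5.1073 and s = 4.1073.
α = μs = 0.739, β = (1−μ)s = 3.368.

α = 0.739, β = 3.368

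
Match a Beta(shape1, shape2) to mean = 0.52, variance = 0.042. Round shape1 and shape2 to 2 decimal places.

Let s = shape1+shape2. The Beta variance is μ(1−μ)/(s+1).
So s+1 = μ(1−μ)/σ² = (0.52×0.48)/0.042 = 0.2496/0.042 = 5.9429, giving s = 4.9429.
Then shape1 = μs = 0.52×4.9429 = 2.57 and shape2 = (1−μ)s = 0.48×4.9429 = 2.37.

shape1 = 2.57, shape2 = 2.37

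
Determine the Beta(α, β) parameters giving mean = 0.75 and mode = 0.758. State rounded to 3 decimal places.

α = 48.375, β = 16.125

Let s = α+β. Mean gives α = μs = 0.75s; mode gives (α−1)/(s−2) = 0.758.
Substituting: 0.75s − 1 = 0.758(s−2) = 0.758s − 1.516, so -0.008s = -0.516 and s = 64.5000.
Then α = 0.75×64.5000 = 48.375 and β = s−α = 16.125.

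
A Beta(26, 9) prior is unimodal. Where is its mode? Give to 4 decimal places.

The density x^(α−1)(1−x)^(β−1) is maximised at (α−1)/(α+β−2) = 25/33 = 0.7576.

0.7576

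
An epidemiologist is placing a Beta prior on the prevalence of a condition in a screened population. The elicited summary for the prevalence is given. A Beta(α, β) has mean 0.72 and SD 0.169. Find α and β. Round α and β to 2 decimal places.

First σ² = 0.028561. Setting α = μn, β = (1−μ)n with n = α+β,
μ(1−μ)/(n+1) = 0.028561 ⇒ n+1 = 0.2016/0.028561 = 7.0586 ⇒ n = 6.0586.
Hence α = 0.72×6.0586 = 4.36, β = 0.28×6.0586 = 1.70.

α = 4.36, β = 1.70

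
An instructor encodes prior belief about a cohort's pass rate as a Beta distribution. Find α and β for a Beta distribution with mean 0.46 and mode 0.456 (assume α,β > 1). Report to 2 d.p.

Let s = α+β. Mean gives α = μs = 0.46s; mode gives (α−1)/(s−2) = 0.456.
Substituting: 0.46s − 1 = 0.456(s−2) = 0.456s − 0.912, so 0.004s = 0.088 and s = 22.0000.
Then α = 0.46×22.0000 = 10.12 and β = s−α = 11.88.

α = 10.12, β = 11.88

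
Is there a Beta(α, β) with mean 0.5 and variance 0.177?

Yes

A Beta with mean μ has variance μ(1−μ)/(α+β+1) < μ(1−μ).
Here μ(1−μ) = 0.5×0.5 = 0.25, and 0.177 < 0.25.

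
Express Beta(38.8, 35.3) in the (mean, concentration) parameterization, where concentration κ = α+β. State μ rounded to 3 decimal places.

μ = 0.524, κ = 74.1

κ = α+β = 38.8+35.3 = 74.1; μ = α/κ = 38.8/74.1 = 0.524.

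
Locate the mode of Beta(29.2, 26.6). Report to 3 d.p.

0.524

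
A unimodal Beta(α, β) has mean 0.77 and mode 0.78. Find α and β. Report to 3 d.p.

α = 43.120, β = 12.880

Let s = α+β. Mean gives α = μs = 0.77s; mode gives (α−1)/(s−2) = 0.78.
Substituting: 0.77s − 1 = 0.78(s−2) = 0.78s − 1.56, so -0.01s = -0.56 and s = 56.0000.
Then α = 0.77×56.0000 = 43.120 and β = s−α = 12.880.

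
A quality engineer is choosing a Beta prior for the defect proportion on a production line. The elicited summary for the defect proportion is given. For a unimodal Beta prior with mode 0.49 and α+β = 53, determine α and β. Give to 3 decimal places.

α = 25.990, β = 27.010

Mode = (α−1)/(κ−2) with κ = α+β, so α−1 = 0.49·51 = 24.990.
α = 25.990; β = κ − α = 27.010.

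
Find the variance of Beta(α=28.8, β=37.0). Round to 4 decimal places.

Var = αβ/[(α+β)²(α+β+1)] = (28.8×37.0)/(65.8²×66.8) = 1065.60/289219.952 = 0.0037.

0.0037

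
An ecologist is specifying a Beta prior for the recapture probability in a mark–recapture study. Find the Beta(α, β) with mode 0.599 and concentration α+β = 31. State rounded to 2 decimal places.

α = 18.37, β = 12.63

Since the density peak of Beta(α,β) is at (α−1)/(α+β−2),
α = 1 + 0.599(31−2) = 18.37 and β = 31 − 18.37 = 12.63.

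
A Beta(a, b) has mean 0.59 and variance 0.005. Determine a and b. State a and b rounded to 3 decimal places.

Let s = a+b. The Beta variance is μ(1−μ)/(s+1).
So s+1 = μ(1−μ)/σ² = (0.59×0.41)/0.005 = 0.2419/0.005 = 48.3800, giving s = 47.3800.
Then a = μs = 0.59×47.3800 = 27.954 and b = (1−μ)s = 0.41×47.3800 = 19.426.

a = 27.954, b = 19.426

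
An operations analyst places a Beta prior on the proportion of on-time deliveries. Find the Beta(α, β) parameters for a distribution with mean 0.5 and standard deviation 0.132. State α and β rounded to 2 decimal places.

First σ² = 0.017424. Setting α = μn, β = (1−μ)n with n = α+β,
μ(1−μ)/(n+1) = 0.017424 ⇒ n+1 = 0.25/0.017424 = 14.3480 ⇒ n = 13.3480.
Hence α = 0.5×13.3480 = 6.67, β = 0.5×13.3480 = 6.67.

α = 6.67, β = 6.67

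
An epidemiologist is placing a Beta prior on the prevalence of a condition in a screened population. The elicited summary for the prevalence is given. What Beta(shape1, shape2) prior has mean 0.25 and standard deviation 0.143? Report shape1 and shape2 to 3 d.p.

shape1 = 2.042, shape2 = 6.127

First σ² = 0.020449. Setting shape1 = μn, shape2 = (1−μ)n with n = shape1+shape2,
μ(1−μ)/(n+1) = 0.020449 ⇒ n+1 = 0.1875/0.020449 = 9.1692 ⇒ n = 8.1692.
Hence shape1 = 0.25×8.1692 = 2.042, shape2 = 0.75×8.1692 = 6.127.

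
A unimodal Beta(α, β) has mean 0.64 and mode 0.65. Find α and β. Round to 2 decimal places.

α = 19.20, β = 10.80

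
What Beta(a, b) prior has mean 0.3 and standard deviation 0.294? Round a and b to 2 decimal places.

a = 0.43, b = 1.00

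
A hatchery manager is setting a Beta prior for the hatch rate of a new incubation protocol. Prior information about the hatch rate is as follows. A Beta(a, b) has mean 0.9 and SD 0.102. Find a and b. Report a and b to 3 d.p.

a = 6.885, b = 0.765

Variance = 0.102² = 0.010404. The moment-matching identity a+b = μ(1−μ)/Var − 1 gives
a+b = 0.09/0.010404 − 1 = 7.6505, so a = μ·7.6505 = 6.885 and b = (1−μ)·7.6505 = 0.765.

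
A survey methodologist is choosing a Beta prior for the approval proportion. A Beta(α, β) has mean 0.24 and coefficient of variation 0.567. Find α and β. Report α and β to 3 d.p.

α = 2.124, β = 6.726

Var = (CV·μ)² = (0.567×0.24)² = 0.018518.
α+β = μ(1−μ)/Var − 1 = 0.1824/0.018518 − 1 = 8.8500.
Thus α = 0.24·8.8500 = 2.124 and β = 0.76·8.8500 = 6.726.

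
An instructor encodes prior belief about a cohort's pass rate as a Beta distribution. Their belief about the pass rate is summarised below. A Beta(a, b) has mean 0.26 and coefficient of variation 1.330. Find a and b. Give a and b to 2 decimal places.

a = 0.16, b = 0.45

Var = (CV·μ)² = (1.330×0.26)² = 0.119578.
a+b = μ(1−μ)/Var − 1 = 0.1924/0.119578 − 1 = 0.6090.
Thus a = 0.26·0.6090 = 0.16 and b = 0.74·0.6090 = 0.45.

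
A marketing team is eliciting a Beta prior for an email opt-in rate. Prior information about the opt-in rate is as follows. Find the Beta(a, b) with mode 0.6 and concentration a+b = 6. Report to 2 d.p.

For a,b>1 the mode is (a−1)/(a+b−2), so a = mode·(κ−2)+1 = 0.6×4+1 = 3.40.
And b = (1−mode)·(κ−2)+1 = 0.4×4+1 = 2.60.

a = 3.40, b = 2.60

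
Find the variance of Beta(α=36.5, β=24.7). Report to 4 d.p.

0.0039

μ = 36.5/61.2 = 0.596405; Var = μ(1−μ)/(α+β+1) = 0.2407060/62.2 = 0.0039.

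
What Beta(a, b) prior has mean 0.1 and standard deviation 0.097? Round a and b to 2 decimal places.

a = 0.86, b = 7.71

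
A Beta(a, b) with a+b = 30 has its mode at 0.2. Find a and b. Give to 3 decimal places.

Mode = (a−1)/(κ−2) with κ = a+b, so a−1 = 0.2·28 = 5.600.
a = 6.600; b = κ − a = 23.400.

a = 6.600, b = 23.400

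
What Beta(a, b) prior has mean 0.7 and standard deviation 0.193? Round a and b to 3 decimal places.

σ² = 0.193² = 0.037249.
With s = a+b, Var = μ(1−μ)/(s+1), so s+1 = (0.7×0.3)/0.037249 = 5.6377 and s = 4.6377.
a = μs = 3.246, b = (1−μ)s = 1.391.

a = 3.246, b = 1.391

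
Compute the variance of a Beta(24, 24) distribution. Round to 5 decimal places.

0.00510

Var = αβ/[(α+β)²(α+β+1)] = (24×24)/(48²×49) = 576/112896 = 0.00510.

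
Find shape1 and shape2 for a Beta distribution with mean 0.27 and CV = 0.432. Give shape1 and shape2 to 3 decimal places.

shape1 = 3.642, shape2 = 9.846

σ = CV·μ = 0.432×0.27 = 0.11664, so σ² = 0.013605.
s+1 = μ(1−μ)/σ² = 0.1971/0.013605 = 14.4874, so s = shape1+shape2 = 13.4874.
shape1 = μs = 3.642, shape2 = (1−μ)s = 9.846.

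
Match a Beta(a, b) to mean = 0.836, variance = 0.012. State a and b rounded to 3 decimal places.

a = 8.716, b = 1.710

Let s = a+b. The Beta variance is μ(1−μ)/(s+1).
So s+1 = μ(1−μ)/σ² = (0.836×0.164)/0.012 = 0.137104/0.012 = 11.4253, giving s = 10.4253.
Then a = μs = 0.836×10.4253 = 8.716 and b = (1−μ)s = 0.164×10.4253 = 1.710.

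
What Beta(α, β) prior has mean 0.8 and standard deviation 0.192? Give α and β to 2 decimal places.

First σ² = 0.036864. Setting α = μn, β = (1−μ)n with n = α+β,
μ(1−μ)/(n+1) = 0.036864 ⇒ n+1 = 0.16/0.036864 = 4.3403 ⇒ n = 3.3403.
Hence α = 0.8×3.3403 = 2.67, β = 0.2×3.3403 = 0.67.

α = 2.67, β = 0.67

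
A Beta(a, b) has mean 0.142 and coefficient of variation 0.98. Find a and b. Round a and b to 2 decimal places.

a = 0.75, b = 4.54

Var = (CV·μ)² = (0.98×0.142)² = 0.019366.
a+b = μ(1−μ)/Var − 1 = 0.121836/0.019366 − 1 = 5.2914.
Thus a = 0.142·5.2914 = 0.75 and b = 0.858·5.2914 = 4.54.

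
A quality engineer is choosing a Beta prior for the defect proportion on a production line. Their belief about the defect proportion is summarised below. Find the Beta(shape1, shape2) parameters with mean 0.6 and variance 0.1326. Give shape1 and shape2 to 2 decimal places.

Let s = shape1+shape2. The Beta variance is μ(1−μ)/(s+1).
So s+1 = μ(1−μ)/σ² = (0.6×0.4)/0.1326 = 0.24/0.1326 = 1.8100, giving s = 0.8100.
Then shape1 = μs = 0.6×0.8100 = 0.49 and shape2 = (1−μ)s = 0.4×0.8100 = 0.32.

shape1 = 0.49, shape2 = 0.32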